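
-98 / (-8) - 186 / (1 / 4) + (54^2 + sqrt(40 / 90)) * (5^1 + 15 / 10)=218719 / 12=18226.58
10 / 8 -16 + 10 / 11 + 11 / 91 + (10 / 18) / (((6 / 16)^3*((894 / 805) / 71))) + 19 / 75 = 7176732957857 / 10872962100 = 660.05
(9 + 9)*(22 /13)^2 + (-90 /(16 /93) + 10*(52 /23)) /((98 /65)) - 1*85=-1113598471 /3047408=-365.42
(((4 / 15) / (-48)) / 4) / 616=-1 / 443520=-0.00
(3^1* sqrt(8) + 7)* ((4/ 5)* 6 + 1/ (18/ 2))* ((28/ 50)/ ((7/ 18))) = 6188/ 125 + 5304* sqrt(2)/ 125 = 109.51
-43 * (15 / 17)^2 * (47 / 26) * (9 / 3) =-1364175 / 7514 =-181.55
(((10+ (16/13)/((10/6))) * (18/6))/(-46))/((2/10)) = -1047/299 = -3.50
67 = 67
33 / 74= 0.45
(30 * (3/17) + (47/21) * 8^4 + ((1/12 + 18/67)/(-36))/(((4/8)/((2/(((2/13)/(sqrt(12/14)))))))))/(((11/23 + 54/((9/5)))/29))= 2184154198/250257 - 2453893 * sqrt(42)/71014104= 8727.42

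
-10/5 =-2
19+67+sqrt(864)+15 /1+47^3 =12* sqrt(6)+103924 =103953.39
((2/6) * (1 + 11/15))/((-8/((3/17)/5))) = -13/5100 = -0.00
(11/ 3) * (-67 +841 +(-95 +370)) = 11539/ 3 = 3846.33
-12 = -12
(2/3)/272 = 1/408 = 0.00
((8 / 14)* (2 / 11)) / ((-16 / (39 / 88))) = -39 / 13552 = -0.00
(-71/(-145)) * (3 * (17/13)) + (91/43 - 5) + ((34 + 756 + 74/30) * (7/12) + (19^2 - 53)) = 2244829607/2917980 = 769.31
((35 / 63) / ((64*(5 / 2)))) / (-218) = -1 / 62784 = -0.00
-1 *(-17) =17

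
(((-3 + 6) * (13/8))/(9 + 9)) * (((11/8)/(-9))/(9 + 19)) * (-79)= 11297/96768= 0.12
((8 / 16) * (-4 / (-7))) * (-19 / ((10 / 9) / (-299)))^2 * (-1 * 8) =-10456698564 / 175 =-59752563.22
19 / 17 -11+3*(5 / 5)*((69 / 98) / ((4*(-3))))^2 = -25788573 / 2612288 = -9.87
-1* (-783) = 783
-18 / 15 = -6 / 5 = -1.20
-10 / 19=-0.53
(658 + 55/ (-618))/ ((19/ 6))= 406589/ 1957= 207.76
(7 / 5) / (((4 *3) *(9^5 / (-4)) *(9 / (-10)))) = 14 / 1594323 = 0.00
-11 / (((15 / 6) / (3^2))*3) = -66 / 5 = -13.20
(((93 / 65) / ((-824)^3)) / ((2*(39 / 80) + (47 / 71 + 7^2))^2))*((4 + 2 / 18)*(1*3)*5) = -4662925 / 75815054636503208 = -0.00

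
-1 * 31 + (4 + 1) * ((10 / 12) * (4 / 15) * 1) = -269 / 9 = -29.89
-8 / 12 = -2 / 3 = -0.67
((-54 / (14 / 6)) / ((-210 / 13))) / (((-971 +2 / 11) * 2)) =-3861 / 5232710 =-0.00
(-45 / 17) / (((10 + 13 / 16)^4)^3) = -12666373951979520 / 12218057338753482025390766657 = -0.00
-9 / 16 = -0.56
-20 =-20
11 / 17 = 0.65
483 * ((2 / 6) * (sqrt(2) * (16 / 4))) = 644 * sqrt(2) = 910.75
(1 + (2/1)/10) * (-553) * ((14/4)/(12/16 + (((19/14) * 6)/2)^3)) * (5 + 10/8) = -13277530/62417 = -212.72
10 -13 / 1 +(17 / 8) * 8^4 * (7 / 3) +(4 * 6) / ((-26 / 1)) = 791911 / 39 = 20305.41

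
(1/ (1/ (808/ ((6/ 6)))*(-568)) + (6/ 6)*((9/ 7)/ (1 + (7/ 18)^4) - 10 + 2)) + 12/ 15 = -1965368659/ 266831845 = -7.37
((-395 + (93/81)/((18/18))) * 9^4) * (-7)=18088434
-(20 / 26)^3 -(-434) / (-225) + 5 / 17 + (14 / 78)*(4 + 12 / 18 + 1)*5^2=21790726 / 933725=23.34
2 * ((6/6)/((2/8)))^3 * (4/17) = 512/17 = 30.12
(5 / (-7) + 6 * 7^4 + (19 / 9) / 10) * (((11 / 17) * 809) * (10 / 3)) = 80762545237 / 3213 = 25136179.66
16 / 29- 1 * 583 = -16891 / 29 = -582.45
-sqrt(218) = -14.76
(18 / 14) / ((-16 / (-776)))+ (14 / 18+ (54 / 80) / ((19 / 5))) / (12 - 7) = 2994809 / 47880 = 62.55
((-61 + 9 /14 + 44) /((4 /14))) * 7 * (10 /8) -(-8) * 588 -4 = 67185 /16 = 4199.06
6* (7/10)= 21/5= 4.20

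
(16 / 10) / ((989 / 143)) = 1144 / 4945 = 0.23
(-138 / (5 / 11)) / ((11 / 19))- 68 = -2962 / 5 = -592.40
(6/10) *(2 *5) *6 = 36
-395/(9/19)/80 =-1501/144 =-10.42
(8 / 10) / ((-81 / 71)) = -284 / 405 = -0.70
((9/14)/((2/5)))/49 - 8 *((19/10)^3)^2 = -16135330933/42875000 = -376.33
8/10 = 4/5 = 0.80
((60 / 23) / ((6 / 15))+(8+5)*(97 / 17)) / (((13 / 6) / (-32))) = -6058176 / 5083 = -1191.85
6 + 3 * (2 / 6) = 7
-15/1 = -15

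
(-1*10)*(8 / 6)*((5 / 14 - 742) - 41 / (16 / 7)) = 425365 / 42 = 10127.74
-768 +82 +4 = -682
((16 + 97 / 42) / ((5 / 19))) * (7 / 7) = 14611 / 210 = 69.58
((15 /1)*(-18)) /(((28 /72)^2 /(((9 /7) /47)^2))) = -1.34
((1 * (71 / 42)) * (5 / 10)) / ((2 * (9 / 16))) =142 / 189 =0.75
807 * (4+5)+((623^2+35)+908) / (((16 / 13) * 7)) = 366962 / 7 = 52423.14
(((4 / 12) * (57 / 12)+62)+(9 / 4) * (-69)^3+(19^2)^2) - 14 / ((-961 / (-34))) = -1755058430 / 2883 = -608761.16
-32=-32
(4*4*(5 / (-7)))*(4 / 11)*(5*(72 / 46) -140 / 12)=84800 / 5313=15.96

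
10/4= 5/2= 2.50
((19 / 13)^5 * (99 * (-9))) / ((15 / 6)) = -4412408418 / 1856465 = -2376.78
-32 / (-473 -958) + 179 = 179.02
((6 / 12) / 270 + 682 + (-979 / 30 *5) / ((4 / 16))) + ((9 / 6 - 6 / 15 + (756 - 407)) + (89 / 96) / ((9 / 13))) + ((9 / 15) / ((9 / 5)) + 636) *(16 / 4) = 842719 / 288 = 2926.11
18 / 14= 1.29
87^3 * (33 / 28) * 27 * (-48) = -1005816296.57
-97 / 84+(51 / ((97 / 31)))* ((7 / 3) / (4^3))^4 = -1.15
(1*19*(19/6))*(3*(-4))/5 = -722/5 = -144.40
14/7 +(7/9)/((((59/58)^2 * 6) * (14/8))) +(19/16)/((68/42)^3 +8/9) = 164623526885/71484256512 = 2.30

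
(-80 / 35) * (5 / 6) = -40 / 21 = -1.90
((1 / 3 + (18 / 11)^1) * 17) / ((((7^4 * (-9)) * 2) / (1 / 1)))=-1105 / 1426194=-0.00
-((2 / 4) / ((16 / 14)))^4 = -2401 / 65536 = -0.04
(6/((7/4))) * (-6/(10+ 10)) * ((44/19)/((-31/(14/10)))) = 0.11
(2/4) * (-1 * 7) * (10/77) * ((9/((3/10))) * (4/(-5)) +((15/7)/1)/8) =6645/616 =10.79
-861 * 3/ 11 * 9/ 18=-2583/ 22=-117.41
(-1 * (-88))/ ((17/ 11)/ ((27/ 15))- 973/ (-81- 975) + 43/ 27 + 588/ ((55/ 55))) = 836352/ 5620405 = 0.15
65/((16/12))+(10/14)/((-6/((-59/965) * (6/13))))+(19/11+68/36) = 364227295/6954948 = 52.37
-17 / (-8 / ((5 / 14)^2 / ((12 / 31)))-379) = 13175 / 312541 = 0.04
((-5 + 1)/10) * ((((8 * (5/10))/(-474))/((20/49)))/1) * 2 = 0.02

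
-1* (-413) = 413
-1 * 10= -10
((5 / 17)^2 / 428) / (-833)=-25 / 103035436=-0.00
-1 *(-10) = 10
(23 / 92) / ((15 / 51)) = 17 / 20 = 0.85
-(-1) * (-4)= -4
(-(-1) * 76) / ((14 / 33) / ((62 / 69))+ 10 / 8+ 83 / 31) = 103664 / 6001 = 17.27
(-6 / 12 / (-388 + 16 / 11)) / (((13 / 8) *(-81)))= -0.00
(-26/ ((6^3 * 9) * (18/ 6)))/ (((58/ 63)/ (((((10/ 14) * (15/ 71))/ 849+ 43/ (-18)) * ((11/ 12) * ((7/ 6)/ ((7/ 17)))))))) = 14701577033/ 489353602176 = 0.03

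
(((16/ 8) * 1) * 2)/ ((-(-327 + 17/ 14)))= 56/ 4561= 0.01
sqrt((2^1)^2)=2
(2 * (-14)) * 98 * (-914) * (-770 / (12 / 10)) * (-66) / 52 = 26553619400 / 13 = 2042586107.69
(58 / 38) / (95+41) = 29 / 2584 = 0.01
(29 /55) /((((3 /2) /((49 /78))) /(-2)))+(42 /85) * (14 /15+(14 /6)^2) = 1482152 /546975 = 2.71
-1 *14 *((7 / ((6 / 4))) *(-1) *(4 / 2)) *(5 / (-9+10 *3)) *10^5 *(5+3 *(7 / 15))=179200000 / 9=19911111.11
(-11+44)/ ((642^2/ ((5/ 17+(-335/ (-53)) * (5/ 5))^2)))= 97684400/ 27882928947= 0.00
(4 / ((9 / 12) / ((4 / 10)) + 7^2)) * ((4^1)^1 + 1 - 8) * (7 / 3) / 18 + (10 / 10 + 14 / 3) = 20645 / 3663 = 5.64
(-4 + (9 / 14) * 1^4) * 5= -235 / 14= -16.79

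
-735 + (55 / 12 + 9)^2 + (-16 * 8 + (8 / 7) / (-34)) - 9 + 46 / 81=-105945529 / 154224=-686.96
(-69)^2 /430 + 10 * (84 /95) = 162699 /8170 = 19.91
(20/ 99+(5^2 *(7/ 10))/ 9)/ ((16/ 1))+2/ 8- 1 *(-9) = 29729/ 3168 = 9.38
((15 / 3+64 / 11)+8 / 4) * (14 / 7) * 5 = 1410 / 11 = 128.18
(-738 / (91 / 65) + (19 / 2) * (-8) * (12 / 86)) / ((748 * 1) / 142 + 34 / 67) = -384988767 / 4134536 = -93.12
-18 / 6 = -3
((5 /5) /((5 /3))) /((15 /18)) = 18 /25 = 0.72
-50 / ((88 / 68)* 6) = -425 / 66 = -6.44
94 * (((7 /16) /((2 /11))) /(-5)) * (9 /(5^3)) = -32571 /10000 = -3.26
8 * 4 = 32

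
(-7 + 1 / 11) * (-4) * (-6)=-1824 / 11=-165.82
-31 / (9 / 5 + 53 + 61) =-155 / 579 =-0.27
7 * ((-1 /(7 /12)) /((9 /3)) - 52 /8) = -99 /2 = -49.50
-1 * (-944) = 944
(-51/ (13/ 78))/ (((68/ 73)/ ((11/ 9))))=-803/ 2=-401.50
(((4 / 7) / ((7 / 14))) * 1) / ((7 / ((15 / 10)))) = 12 / 49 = 0.24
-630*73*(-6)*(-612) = -168875280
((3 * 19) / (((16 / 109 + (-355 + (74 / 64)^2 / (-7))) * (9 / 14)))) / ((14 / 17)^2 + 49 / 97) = -118899390464 / 563399995083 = -0.21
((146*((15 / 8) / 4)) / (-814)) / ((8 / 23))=-0.24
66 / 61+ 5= 371 / 61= 6.08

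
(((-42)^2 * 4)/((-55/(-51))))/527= 21168/1705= 12.42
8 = 8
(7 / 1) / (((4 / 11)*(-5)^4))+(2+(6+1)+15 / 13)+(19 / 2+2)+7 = 932251 / 32500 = 28.68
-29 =-29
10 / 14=5 / 7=0.71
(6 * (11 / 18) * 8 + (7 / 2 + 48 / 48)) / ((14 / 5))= 145 / 12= 12.08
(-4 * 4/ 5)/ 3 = -16/ 15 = -1.07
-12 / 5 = -2.40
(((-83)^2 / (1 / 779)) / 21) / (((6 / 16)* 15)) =42932248 / 945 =45430.95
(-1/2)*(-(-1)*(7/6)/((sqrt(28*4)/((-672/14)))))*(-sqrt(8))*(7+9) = -32*sqrt(14) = -119.73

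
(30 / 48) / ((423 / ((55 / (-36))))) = -275 / 121824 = -0.00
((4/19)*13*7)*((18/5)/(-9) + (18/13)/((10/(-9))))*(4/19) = -11984/1805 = -6.64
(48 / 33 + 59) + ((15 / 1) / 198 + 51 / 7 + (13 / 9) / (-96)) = 67.80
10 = 10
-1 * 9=-9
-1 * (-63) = 63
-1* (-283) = 283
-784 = -784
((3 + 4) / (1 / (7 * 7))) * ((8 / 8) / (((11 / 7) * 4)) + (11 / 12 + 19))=454475 / 66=6885.98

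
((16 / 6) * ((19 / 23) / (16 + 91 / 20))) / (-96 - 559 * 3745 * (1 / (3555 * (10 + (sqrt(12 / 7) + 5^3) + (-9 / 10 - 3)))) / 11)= -5990603494572937680 / 5387691509463031113193 - 55304056808000 * sqrt(21) / 5387691509463031113193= -0.00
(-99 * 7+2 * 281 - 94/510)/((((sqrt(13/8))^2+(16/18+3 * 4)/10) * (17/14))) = -11239872/303161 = -37.08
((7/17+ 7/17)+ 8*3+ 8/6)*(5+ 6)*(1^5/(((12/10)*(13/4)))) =146740/1989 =73.78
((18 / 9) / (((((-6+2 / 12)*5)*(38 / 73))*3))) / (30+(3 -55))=73 / 36575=0.00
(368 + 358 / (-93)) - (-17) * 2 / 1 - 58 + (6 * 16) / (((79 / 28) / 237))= 781586 / 93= 8404.15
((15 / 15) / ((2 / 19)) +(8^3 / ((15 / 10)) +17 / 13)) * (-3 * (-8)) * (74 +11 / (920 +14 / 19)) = 71126620510 / 113711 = 625503.43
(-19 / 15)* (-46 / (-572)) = -437 / 4290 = -0.10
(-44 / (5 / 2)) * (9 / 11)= -72 / 5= -14.40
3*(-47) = -141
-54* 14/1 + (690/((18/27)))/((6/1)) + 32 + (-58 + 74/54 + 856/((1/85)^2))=333935561/54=6183991.87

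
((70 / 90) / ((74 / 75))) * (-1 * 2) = -175 / 111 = -1.58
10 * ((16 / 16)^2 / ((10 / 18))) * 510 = 9180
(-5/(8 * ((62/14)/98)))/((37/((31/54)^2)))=-53165/431568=-0.12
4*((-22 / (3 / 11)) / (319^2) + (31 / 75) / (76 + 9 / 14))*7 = 300608 / 2333775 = 0.13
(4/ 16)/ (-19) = -1/ 76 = -0.01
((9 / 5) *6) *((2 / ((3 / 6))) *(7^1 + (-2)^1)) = 216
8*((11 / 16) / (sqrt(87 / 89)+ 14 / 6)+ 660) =37804239 / 7156 - 99*sqrt(7743) / 7156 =5281.66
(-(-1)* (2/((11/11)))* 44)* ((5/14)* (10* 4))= 8800/7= 1257.14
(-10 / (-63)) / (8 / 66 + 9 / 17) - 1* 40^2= -1599.76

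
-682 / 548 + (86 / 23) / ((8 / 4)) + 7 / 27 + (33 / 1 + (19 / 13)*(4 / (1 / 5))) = 139610657 / 2212002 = 63.12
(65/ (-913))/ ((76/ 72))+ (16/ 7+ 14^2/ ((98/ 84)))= 20669434/ 121429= 170.22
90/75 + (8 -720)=-3554/5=-710.80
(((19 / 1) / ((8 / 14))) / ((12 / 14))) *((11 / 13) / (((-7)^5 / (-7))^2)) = 0.00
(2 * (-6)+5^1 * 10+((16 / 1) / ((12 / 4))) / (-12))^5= 4411471739168 / 59049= 74708661.27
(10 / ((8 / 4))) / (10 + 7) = 5 / 17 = 0.29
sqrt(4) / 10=1 / 5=0.20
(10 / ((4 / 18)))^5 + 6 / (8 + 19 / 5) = 10887159405 / 59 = 184528125.51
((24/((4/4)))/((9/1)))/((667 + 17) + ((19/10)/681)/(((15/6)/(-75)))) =1816/465747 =0.00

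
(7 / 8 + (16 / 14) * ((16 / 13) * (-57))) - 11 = -65739 / 728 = -90.30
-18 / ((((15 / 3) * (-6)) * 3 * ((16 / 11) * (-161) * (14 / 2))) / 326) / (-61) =1793 / 2749880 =0.00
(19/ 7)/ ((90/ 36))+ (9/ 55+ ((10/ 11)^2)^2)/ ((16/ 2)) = 4884717/ 4099480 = 1.19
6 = 6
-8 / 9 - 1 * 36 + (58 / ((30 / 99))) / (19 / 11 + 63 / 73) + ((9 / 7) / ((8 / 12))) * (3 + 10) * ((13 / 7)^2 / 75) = 1224974633 / 32104800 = 38.16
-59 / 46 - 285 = -13169 / 46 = -286.28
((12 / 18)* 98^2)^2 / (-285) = -368947264 / 2565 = -143839.09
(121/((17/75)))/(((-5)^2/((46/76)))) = 8349/646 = 12.92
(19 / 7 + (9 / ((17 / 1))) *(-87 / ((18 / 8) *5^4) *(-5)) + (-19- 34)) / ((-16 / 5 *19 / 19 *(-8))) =-1.96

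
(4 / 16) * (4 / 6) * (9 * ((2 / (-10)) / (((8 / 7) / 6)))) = -63 / 40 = -1.58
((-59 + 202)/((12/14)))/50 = 1001/300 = 3.34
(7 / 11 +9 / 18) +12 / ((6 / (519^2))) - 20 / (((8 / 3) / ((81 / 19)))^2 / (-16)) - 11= 4284947177 / 7942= 539529.99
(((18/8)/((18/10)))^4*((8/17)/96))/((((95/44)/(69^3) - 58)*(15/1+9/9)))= -752833125/58376326516736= -0.00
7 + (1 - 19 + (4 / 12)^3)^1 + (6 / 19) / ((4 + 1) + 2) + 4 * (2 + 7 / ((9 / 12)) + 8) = 238498 / 3591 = 66.42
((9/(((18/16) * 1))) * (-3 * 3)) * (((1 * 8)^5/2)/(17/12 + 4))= -14155776/65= -217781.17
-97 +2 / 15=-1453 / 15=-96.87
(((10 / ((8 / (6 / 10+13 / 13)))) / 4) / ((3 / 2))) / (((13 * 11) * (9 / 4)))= 4 / 3861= 0.00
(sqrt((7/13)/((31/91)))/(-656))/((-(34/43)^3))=556549 * sqrt(31)/799286144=0.00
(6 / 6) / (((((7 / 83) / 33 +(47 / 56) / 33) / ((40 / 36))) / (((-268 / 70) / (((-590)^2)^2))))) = -122342 / 97537182699375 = -0.00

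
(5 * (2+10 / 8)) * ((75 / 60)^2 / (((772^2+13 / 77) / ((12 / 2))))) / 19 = 125125 / 9300531616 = 0.00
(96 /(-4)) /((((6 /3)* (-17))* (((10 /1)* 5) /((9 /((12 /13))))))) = 0.14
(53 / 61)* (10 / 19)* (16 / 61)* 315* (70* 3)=560952000 / 70699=7934.37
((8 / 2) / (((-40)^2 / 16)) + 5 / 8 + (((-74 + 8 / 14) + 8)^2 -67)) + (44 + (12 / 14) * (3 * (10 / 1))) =41985917 / 9800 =4284.28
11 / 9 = 1.22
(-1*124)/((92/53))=-71.43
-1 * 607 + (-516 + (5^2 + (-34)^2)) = 58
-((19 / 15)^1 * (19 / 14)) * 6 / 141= -361 / 4935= -0.07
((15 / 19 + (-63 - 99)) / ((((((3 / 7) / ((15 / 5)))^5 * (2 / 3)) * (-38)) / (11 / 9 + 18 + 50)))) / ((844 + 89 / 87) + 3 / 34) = 15811466884899 / 1804883758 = 8760.38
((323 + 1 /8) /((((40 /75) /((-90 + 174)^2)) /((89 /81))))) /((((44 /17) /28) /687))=139638892925 /4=34909723231.25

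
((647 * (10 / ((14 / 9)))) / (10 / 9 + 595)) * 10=524070 / 7511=69.77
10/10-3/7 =4/7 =0.57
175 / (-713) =-175 / 713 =-0.25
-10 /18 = -5 /9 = -0.56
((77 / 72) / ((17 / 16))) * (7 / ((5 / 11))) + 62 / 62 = 12623 / 765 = 16.50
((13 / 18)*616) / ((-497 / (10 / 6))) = -2860 / 1917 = -1.49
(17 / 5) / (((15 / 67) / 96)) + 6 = 1463.92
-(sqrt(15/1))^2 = -15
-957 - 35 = -992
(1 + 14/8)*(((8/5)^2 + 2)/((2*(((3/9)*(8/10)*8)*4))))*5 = 1881/512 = 3.67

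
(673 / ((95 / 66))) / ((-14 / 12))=-266508 / 665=-400.76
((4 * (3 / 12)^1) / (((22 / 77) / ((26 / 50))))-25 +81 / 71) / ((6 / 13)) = -1017107 / 21300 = -47.75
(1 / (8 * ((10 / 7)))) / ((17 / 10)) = 7 / 136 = 0.05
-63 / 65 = -0.97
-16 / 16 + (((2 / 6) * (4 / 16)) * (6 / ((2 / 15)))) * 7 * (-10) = -527 / 2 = -263.50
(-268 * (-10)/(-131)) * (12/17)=-32160/2227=-14.44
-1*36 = -36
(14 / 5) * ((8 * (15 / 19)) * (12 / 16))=252 / 19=13.26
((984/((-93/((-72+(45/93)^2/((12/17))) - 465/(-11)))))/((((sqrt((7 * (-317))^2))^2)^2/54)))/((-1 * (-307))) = 5503840164/2439188428473660094847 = 0.00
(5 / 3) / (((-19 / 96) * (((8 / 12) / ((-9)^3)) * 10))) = 17496 / 19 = 920.84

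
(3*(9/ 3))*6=54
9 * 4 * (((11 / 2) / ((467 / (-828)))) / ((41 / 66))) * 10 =-5651.17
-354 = -354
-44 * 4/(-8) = 22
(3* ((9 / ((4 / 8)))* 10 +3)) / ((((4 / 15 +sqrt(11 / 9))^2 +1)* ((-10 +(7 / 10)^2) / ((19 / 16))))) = -2522998125 / 78823952 +97790625* sqrt(11) / 39411976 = -23.78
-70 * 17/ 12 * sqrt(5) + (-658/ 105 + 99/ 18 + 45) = 1327/ 30-595 * sqrt(5)/ 6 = -177.51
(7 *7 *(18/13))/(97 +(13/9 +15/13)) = 7938/11653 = 0.68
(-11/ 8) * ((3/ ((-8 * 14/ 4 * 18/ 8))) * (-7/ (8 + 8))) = -11/ 384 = -0.03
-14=-14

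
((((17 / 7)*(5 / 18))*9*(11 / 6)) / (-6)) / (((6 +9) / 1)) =-187 / 1512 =-0.12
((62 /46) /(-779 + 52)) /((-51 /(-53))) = -1643 /852771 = -0.00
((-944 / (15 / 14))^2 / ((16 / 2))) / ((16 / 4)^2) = 6064.68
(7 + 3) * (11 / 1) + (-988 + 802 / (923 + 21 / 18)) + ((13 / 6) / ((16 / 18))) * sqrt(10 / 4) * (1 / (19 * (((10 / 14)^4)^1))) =-4863698 / 5545 + 93639 * sqrt(10) / 380000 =-876.35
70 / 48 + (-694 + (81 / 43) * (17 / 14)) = -4986397 / 7224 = -690.25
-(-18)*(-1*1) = -18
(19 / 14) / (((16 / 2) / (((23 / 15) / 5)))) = 437 / 8400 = 0.05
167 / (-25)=-167 / 25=-6.68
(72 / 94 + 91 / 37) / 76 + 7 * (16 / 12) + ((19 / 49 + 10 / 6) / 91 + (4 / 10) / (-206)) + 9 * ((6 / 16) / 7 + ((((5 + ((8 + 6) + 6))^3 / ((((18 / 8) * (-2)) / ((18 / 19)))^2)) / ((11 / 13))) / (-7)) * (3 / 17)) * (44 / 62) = -185443694657464249 / 1519469881976410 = -122.04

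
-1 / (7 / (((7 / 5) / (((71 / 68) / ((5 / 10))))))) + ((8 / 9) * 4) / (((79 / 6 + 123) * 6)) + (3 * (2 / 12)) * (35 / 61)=62246701 / 318458430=0.20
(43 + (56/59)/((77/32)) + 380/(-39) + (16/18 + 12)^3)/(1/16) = 214020026288/6150573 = 34796.76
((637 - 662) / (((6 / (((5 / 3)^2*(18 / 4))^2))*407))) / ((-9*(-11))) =-15625 / 967032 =-0.02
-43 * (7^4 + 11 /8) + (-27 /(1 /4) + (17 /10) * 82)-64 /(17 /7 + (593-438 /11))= -88362661699 /855640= -103270.84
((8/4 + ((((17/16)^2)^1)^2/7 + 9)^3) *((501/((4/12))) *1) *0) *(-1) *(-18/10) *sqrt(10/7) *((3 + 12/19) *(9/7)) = 0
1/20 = 0.05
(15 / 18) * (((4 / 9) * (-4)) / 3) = -40 / 81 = -0.49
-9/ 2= -4.50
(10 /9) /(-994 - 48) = -5 /4689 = -0.00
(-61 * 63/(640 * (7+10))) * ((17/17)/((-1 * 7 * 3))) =183/10880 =0.02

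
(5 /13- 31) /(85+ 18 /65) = -1990 /5543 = -0.36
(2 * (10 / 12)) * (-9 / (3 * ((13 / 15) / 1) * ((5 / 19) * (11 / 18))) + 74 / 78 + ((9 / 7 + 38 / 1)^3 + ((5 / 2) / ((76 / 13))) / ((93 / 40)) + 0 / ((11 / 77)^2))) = 2020464546335 / 20000673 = 101019.83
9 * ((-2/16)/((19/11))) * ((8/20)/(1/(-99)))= 9801/380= 25.79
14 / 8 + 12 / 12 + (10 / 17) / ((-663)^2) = 82199443 / 29890692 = 2.75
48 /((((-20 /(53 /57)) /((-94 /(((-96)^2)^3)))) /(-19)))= -2491 /489223618560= -0.00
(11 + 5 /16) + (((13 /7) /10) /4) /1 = 6361 /560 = 11.36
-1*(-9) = 9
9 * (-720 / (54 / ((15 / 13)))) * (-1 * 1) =138.46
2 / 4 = 1 / 2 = 0.50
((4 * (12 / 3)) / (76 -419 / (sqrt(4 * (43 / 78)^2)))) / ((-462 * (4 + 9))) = 344 / 39258219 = 0.00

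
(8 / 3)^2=7.11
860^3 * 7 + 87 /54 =80143056029 /18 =4452392001.61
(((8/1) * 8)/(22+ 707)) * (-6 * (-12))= 512/81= 6.32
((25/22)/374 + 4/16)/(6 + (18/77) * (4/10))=12145/292468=0.04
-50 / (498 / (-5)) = 125 / 249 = 0.50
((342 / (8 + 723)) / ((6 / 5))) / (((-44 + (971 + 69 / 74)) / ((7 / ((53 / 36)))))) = 1771560 / 886788527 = 0.00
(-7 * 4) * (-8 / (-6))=-112 / 3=-37.33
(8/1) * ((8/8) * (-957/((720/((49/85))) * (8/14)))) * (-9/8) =328251/27200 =12.07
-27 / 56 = -0.48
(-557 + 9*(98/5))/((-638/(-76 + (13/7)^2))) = -123003/2842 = -43.28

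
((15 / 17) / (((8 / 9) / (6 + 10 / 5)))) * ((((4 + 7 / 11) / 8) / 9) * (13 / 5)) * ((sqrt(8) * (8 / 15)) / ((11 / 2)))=156 * sqrt(2) / 605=0.36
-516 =-516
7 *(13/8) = 91/8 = 11.38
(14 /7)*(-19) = -38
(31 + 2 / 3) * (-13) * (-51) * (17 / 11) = 356915 / 11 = 32446.82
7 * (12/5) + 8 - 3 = 109/5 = 21.80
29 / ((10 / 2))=5.80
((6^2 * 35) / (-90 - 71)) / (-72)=5 / 46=0.11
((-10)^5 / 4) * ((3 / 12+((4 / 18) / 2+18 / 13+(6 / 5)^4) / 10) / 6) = -2528.89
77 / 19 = 4.05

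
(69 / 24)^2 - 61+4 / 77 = -259619 / 4928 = -52.68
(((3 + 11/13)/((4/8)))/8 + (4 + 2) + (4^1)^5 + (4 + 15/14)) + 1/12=1131439/1092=1036.12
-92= -92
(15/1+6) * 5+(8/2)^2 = 121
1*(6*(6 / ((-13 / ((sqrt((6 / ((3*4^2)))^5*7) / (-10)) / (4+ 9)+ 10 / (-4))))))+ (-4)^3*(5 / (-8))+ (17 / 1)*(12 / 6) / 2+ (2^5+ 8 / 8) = 9*sqrt(14) / 108160+ 1260 / 13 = 96.92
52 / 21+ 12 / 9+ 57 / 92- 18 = -26219 / 1932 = -13.57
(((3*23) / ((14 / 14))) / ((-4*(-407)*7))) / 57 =23 / 216524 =0.00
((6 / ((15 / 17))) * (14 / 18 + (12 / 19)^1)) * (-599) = -5740.59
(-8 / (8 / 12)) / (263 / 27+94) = -324 / 2801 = -0.12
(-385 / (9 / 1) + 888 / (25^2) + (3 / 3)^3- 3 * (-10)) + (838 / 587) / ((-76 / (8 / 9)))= -650798974 / 62735625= -10.37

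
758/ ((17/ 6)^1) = 4548/ 17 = 267.53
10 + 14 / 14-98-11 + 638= 540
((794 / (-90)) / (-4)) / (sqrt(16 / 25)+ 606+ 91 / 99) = 4367 / 1203284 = 0.00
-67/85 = -0.79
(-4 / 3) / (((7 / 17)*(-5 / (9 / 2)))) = 102 / 35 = 2.91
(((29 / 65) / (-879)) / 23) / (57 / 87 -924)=841 / 35187789585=0.00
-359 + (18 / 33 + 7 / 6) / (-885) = -20969303 / 58410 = -359.00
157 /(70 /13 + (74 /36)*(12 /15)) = 91845 /4112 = 22.34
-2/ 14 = -1/ 7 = -0.14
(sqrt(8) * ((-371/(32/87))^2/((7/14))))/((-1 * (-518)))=148829247 * sqrt(2)/18944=11110.45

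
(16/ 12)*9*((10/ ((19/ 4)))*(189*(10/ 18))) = 50400/ 19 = 2652.63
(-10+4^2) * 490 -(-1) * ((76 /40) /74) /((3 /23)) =6527237 /2220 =2940.20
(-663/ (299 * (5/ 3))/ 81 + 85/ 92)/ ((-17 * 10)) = -221/ 41400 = -0.01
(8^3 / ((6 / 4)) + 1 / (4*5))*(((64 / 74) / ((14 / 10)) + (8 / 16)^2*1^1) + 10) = 76872699 / 20720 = 3710.07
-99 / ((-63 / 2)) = 22 / 7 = 3.14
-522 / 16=-261 / 8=-32.62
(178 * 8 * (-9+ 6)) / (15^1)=-1424 / 5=-284.80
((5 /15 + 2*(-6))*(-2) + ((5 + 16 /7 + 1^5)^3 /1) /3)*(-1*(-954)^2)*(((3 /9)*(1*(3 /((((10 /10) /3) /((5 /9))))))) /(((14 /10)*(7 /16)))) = -8863397251200 /16807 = -527363434.95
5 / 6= 0.83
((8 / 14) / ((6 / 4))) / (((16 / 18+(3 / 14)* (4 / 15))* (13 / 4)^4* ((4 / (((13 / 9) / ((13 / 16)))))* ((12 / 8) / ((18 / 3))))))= 0.01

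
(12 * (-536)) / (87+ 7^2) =-804 / 17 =-47.29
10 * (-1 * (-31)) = 310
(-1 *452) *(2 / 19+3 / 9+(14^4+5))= -989889944 / 57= -17366490.25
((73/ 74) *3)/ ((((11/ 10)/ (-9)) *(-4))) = 9855/ 1628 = 6.05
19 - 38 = -19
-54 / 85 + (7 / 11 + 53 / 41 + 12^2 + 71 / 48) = 146.77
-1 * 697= -697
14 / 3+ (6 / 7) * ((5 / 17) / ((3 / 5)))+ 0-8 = -1040 / 357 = -2.91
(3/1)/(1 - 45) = -3/44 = -0.07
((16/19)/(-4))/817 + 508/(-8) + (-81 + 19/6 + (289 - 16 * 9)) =170741/46569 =3.67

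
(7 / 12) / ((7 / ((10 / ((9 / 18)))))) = 5 / 3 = 1.67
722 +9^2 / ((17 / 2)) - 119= 10413 / 17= 612.53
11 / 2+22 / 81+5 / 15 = 989 / 162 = 6.10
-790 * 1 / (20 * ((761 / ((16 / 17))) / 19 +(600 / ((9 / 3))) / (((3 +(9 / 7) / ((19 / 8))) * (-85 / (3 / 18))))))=-288444168 / 309951037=-0.93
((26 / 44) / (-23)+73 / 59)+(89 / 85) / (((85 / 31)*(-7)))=1746981139 / 1509866050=1.16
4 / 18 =2 / 9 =0.22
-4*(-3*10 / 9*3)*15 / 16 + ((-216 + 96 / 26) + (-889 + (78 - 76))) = -27607 / 26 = -1061.81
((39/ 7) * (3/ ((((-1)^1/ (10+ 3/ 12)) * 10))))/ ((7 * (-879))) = 1599/ 574280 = 0.00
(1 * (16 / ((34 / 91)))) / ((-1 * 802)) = -0.05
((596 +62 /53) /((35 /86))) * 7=544380 /53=10271.32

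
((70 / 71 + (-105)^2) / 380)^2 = 24513851761 / 29116816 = 841.91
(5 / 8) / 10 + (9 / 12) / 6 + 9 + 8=275 / 16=17.19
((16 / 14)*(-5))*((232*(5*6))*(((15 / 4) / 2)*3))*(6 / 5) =-1879200 / 7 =-268457.14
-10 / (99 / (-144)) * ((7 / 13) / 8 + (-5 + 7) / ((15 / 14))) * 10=120680 / 429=281.31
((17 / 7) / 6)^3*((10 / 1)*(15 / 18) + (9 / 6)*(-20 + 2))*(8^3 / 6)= -105.63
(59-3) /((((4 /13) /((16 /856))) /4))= 1456 /107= 13.61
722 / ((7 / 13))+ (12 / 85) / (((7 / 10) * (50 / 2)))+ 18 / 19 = 75845956 / 56525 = 1341.81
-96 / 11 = -8.73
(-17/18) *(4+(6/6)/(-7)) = -51/14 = -3.64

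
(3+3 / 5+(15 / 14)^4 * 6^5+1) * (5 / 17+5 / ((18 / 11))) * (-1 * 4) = -50460328930 / 367353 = -137361.96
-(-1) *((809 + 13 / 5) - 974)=-812 / 5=-162.40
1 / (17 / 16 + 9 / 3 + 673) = 16 / 10833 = 0.00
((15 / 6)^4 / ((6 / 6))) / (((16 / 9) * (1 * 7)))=5625 / 1792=3.14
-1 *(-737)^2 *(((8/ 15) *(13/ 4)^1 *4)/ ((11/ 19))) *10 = -195145808/ 3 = -65048602.67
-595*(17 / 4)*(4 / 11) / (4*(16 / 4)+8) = -10115 / 264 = -38.31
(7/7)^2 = 1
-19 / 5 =-3.80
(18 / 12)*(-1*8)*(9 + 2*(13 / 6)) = -160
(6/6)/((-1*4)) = -1/4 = -0.25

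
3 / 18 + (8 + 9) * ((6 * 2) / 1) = 204.17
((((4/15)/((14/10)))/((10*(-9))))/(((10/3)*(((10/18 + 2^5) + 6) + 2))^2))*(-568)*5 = 0.00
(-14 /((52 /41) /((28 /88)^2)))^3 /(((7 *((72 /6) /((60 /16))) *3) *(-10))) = 397315849721 /191305458499584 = 0.00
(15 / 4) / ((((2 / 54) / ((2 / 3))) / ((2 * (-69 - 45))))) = -15390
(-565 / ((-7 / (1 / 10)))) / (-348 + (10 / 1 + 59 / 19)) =-2147 / 89082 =-0.02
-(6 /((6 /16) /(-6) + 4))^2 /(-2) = 512 /441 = 1.16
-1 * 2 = -2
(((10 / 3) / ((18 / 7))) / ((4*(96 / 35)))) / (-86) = -1225 / 891648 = -0.00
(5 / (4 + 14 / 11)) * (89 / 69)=4895 / 4002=1.22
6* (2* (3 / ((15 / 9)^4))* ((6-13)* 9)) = -183708 / 625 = -293.93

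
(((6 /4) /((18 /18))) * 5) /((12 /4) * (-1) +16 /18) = -3.55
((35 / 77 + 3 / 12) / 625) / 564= 31 / 15510000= 0.00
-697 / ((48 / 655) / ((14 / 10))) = -639149 / 48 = -13315.60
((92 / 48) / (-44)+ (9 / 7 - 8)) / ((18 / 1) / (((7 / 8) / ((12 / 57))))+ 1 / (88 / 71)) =-474563 / 360786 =-1.32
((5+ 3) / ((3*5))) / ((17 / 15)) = 8 / 17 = 0.47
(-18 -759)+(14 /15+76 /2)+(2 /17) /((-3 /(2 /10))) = -188209 /255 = -738.07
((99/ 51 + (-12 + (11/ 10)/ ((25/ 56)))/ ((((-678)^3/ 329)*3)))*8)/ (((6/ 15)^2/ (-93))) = -29890745195884/ 3311448615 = -9026.49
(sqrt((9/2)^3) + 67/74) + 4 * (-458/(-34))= 27 * sqrt(2)/4 + 68923/1258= 64.33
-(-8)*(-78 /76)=-156 /19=-8.21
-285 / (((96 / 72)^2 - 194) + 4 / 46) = 1.48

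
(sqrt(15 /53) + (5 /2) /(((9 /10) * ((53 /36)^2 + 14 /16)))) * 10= 10 * sqrt(795) /53 + 36000 /3943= 14.45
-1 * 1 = -1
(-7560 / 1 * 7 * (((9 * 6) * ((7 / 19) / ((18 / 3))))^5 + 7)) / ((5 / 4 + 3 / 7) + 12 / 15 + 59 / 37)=-92267865893347200 / 17414404267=-5298364.76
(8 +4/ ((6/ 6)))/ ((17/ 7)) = 84/ 17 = 4.94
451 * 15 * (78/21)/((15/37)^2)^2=21976411886/23625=930218.49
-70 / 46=-35 / 23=-1.52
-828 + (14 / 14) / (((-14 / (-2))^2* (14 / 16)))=-283996 / 343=-827.98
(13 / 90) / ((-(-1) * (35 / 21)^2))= 13 / 250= 0.05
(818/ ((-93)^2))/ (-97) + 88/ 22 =3354994/ 838953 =4.00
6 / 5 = 1.20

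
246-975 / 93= 7301 / 31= 235.52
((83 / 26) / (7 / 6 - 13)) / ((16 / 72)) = -2241 / 1846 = -1.21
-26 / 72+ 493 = 17735 / 36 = 492.64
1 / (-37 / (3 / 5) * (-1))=3 / 185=0.02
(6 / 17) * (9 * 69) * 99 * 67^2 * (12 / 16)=2483813079 / 34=73053325.85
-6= -6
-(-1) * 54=54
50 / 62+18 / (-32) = 121 / 496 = 0.24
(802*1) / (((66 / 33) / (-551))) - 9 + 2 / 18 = -1988639 / 9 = -220959.89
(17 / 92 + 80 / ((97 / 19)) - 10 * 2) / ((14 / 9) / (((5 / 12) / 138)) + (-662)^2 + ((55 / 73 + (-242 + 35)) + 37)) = -0.00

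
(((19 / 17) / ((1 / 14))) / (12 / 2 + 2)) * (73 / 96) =9709 / 6528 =1.49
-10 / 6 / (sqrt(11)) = -0.50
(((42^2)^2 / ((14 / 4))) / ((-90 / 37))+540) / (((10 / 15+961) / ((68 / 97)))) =-372260016 / 1399225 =-266.05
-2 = -2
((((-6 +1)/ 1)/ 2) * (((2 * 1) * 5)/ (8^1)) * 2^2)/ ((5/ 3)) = -15/ 2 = -7.50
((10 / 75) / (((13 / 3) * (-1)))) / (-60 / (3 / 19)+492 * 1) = -1 / 3640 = -0.00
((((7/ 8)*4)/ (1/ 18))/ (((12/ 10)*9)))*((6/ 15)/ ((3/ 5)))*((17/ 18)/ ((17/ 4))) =70/ 81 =0.86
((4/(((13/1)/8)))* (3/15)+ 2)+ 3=357/65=5.49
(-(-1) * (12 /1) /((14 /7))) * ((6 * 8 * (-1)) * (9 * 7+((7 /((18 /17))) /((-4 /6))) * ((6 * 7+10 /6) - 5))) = 92288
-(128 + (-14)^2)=-324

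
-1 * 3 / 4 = -3 / 4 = -0.75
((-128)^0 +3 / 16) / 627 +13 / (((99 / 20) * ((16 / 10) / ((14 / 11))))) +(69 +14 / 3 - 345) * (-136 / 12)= 53617169 / 17424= 3077.20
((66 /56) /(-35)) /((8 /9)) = -297 /7840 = -0.04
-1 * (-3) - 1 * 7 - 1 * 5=-9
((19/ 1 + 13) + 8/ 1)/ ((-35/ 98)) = -112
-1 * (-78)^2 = -6084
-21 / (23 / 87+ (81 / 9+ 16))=-261 / 314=-0.83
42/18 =7/3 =2.33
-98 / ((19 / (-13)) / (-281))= -357994 / 19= -18841.79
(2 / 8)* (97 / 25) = 97 / 100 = 0.97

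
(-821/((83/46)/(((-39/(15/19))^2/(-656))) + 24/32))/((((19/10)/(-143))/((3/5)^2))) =624280590648/7436105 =83952.63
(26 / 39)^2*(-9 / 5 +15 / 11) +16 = 2608 / 165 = 15.81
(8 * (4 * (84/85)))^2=7225344/7225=1000.05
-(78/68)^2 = -1521/1156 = -1.32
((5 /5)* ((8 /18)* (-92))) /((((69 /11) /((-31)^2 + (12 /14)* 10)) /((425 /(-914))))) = 253833800 /86373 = 2938.81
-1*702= -702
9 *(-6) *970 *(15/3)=-261900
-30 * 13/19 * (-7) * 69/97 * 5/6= 156975/1843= 85.17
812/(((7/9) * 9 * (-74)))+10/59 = -3052/2183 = -1.40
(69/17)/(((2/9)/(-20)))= -6210/17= -365.29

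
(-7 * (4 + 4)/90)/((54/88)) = -1.01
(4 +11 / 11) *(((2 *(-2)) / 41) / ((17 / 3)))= -60 / 697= -0.09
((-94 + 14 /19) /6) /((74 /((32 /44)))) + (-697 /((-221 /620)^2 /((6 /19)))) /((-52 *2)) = 14300221444 /866459451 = 16.50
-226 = -226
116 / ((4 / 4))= 116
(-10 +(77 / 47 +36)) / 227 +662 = 7064177 / 10669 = 662.12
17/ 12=1.42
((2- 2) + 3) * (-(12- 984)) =2916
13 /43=0.30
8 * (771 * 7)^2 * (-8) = -1864166976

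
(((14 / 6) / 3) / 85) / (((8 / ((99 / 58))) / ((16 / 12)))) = 77 / 29580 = 0.00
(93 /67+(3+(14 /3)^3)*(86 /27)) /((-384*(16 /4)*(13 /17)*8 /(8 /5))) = -277872599 /4876485120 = -0.06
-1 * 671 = -671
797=797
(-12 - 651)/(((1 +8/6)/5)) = -1420.71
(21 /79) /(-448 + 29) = -0.00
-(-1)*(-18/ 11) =-18/ 11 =-1.64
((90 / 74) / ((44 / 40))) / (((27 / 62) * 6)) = 1550 / 3663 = 0.42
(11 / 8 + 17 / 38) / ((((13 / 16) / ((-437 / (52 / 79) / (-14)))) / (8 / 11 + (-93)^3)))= -85553624.53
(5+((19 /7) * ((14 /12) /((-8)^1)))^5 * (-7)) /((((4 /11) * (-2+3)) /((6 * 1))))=14204877863 /169869312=83.62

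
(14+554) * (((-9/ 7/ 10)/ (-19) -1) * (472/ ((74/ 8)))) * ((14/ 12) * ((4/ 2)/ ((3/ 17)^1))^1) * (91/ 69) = -1095755000704/ 2182815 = -501991.69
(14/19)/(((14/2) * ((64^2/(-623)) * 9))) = -623/350208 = -0.00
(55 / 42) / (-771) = -55 / 32382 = -0.00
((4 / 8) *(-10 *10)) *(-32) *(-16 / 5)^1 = -5120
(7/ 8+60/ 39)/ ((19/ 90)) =11295/ 988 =11.43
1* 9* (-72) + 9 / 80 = -51831 / 80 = -647.89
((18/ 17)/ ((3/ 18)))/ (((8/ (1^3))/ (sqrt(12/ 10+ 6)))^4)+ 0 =2187/ 27200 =0.08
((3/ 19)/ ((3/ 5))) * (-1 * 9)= -45/ 19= -2.37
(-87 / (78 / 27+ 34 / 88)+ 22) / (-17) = 5918 / 22049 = 0.27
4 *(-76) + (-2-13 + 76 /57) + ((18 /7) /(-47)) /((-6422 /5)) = -1006767172 /3169257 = -317.67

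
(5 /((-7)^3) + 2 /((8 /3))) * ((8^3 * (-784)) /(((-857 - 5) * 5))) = 1033216 /15085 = 68.49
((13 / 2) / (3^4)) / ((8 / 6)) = 13 / 216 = 0.06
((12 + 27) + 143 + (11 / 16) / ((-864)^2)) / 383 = 2173796363 / 4574527488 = 0.48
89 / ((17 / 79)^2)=555449 / 289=1921.97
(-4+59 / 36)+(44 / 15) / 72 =-1253 / 540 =-2.32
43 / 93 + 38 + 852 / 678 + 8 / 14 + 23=4655834 / 73563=63.29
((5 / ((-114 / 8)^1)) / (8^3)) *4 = -5 / 1824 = -0.00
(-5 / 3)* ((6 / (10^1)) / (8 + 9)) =-1 / 17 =-0.06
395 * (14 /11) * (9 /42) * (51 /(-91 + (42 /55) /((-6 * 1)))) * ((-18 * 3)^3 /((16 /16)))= 11895421050 /1253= 9493552.31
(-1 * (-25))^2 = 625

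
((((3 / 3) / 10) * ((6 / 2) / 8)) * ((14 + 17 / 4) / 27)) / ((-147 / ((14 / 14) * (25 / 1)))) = -365 / 84672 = -0.00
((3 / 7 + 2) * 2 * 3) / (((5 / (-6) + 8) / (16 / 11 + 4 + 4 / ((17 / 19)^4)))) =23.78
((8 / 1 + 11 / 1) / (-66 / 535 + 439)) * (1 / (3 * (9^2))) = 10165 / 57056157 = 0.00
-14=-14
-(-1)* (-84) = -84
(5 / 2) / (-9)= -5 / 18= -0.28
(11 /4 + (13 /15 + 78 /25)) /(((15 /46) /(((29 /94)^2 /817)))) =0.00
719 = 719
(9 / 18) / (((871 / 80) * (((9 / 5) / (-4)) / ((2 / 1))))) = -1600 / 7839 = -0.20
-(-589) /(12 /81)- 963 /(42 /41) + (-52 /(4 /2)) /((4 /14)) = 82451 /28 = 2944.68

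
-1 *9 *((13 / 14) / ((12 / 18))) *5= -1755 / 28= -62.68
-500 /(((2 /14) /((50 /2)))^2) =-15312500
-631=-631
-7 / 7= -1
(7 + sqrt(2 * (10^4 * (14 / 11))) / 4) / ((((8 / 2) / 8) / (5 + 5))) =140 + 1000 * sqrt(77) / 11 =937.72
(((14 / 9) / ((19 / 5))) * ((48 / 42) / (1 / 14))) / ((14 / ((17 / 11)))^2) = 0.08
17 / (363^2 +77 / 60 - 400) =1020 / 7882217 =0.00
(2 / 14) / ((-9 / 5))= -5 / 63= -0.08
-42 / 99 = -14 / 33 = -0.42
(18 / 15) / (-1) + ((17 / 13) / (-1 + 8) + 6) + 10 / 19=47661 / 8645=5.51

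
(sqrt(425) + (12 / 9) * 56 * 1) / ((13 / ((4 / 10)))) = 2 * sqrt(17) / 13 + 448 / 195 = 2.93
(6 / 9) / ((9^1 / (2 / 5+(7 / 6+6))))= 227 / 405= 0.56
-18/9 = -2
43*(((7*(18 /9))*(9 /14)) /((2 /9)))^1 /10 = 3483 /20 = 174.15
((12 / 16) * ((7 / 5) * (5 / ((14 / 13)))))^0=1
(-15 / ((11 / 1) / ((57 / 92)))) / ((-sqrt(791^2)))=855 / 800492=0.00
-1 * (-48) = 48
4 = 4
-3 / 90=-0.03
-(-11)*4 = 44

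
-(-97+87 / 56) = 5345 / 56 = 95.45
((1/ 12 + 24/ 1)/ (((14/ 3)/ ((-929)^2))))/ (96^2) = 249418849/ 516096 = 483.28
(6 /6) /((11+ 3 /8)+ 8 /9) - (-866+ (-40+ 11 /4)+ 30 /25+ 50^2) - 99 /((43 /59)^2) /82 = -2142248411583 /1338786940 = -1600.14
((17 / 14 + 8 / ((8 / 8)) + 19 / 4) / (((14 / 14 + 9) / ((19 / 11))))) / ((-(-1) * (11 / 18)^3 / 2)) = 10831482 / 512435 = 21.14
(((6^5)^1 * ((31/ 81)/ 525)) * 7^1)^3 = 62476.26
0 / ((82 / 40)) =0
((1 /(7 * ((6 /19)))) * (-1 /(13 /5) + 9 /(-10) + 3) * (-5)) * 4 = -4237 /273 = -15.52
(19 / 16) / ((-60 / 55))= -209 / 192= -1.09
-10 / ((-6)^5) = 5 / 3888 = 0.00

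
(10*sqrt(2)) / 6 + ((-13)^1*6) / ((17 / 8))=-624 / 17 + 5*sqrt(2) / 3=-34.35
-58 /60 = -29 /30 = -0.97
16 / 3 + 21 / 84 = 67 / 12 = 5.58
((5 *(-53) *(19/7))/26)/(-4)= 5035/728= 6.92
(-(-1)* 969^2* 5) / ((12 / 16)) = 6259740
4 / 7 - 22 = -150 / 7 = -21.43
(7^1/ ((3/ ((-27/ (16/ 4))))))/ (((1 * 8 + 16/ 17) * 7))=-153/ 608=-0.25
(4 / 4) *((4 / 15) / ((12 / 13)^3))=2197 / 6480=0.34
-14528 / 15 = -968.53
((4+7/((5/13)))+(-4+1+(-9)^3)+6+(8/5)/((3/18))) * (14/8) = -24297/20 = -1214.85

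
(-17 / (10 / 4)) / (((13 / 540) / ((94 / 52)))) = -510.60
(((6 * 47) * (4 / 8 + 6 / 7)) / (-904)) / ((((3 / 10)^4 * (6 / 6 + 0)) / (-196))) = 10244.18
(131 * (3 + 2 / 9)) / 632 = 3799 / 5688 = 0.67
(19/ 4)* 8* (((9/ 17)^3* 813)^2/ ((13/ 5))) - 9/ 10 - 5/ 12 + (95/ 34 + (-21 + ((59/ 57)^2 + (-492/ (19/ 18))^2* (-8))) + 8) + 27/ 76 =-15550922310893266577/ 10194985018530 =-1525350.19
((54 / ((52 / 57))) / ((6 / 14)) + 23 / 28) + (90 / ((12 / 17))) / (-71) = 3544273 / 25844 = 137.14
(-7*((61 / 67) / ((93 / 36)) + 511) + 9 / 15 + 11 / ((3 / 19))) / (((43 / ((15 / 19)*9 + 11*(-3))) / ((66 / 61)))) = 1183378578888 / 517557245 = 2286.47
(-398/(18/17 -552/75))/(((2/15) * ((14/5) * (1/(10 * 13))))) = 31715625/1442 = 21994.19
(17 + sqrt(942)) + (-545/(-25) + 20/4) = sqrt(942) + 219/5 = 74.49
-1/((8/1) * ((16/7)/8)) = -7/16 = -0.44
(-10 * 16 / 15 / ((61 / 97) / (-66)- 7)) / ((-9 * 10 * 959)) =-34144 / 1936580625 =-0.00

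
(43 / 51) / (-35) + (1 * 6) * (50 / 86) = 265901 / 76755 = 3.46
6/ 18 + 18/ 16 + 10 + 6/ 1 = 419/ 24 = 17.46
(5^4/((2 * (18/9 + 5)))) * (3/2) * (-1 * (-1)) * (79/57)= 49375/532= 92.81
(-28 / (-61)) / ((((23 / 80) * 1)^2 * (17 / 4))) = 716800 / 548573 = 1.31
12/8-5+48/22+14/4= 24/11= 2.18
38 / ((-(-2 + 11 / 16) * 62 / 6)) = 608 / 217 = 2.80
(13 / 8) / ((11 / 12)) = 39 / 22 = 1.77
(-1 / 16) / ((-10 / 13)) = 13 / 160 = 0.08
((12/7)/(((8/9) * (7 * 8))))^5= 14348907/296196766695424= 0.00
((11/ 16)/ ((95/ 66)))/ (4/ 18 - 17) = -3267/ 114760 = -0.03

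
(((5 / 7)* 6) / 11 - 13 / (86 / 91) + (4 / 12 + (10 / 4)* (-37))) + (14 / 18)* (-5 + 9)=-3052066 / 29799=-102.42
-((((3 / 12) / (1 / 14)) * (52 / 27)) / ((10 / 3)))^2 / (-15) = 8281 / 30375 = 0.27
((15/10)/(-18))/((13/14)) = -7/78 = -0.09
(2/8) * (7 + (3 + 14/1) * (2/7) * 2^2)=185/28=6.61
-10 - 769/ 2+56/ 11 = -8567/ 22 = -389.41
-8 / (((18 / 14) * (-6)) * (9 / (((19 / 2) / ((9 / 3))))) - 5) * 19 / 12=5054 / 10743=0.47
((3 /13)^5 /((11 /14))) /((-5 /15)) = -10206 /4084223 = -0.00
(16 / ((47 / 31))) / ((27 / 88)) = 43648 / 1269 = 34.40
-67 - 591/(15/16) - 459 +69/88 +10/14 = -3557097/3080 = -1154.90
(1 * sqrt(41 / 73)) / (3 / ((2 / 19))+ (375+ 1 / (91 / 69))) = 182 * sqrt(2993) / 5370975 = 0.00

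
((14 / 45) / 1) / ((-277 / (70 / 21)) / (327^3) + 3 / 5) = 36260812 / 69931289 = 0.52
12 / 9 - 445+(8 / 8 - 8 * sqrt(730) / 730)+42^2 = 3964 / 3 - 4 * sqrt(730) / 365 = 1321.04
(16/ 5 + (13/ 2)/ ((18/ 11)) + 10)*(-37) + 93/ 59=-6730913/ 10620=-633.80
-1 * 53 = -53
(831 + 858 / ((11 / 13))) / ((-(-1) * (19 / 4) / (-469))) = -3461220 / 19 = -182169.47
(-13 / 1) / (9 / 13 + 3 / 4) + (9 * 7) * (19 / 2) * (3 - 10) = -629777 / 150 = -4198.51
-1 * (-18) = 18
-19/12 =-1.58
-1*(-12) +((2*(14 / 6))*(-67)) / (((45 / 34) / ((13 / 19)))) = -383816 / 2565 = -149.64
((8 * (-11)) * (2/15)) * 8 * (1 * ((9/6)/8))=-88/5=-17.60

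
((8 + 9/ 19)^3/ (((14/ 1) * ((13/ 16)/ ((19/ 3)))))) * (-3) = -4769464/ 4693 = -1016.29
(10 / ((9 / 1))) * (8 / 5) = 16 / 9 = 1.78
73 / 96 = 0.76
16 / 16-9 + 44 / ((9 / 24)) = 328 / 3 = 109.33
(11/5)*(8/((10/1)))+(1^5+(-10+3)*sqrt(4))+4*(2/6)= -743/75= -9.91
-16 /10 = -8 /5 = -1.60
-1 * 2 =-2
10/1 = 10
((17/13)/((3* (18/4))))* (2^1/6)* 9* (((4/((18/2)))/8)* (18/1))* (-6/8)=-17/78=-0.22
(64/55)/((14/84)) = 384/55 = 6.98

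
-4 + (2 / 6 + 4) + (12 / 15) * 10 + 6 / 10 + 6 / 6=149 / 15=9.93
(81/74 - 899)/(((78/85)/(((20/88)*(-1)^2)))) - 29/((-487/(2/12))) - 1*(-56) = -10288732471/61841208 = -166.37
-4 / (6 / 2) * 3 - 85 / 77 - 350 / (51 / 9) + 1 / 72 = -6300923 / 94248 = -66.85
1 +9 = 10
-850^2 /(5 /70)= -10115000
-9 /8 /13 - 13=-1361 /104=-13.09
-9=-9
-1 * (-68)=68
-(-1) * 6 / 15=2 / 5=0.40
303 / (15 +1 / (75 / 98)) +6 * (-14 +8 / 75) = -1980607 / 30575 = -64.78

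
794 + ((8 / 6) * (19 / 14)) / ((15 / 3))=83408 / 105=794.36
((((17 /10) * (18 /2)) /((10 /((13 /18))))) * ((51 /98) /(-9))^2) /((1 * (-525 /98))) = -63869 /92610000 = -0.00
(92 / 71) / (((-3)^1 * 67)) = -92 / 14271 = -0.01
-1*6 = -6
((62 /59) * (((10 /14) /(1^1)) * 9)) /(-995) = -558 /82187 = -0.01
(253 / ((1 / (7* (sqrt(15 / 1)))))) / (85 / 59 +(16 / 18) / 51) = 6851493* sqrt(15) / 5641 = 4704.08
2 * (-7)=-14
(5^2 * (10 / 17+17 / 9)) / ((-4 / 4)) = -9475 / 153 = -61.93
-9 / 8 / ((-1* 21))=0.05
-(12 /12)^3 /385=-1 /385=-0.00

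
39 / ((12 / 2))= 6.50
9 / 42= 3 / 14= 0.21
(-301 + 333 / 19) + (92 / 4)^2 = 4665 / 19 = 245.53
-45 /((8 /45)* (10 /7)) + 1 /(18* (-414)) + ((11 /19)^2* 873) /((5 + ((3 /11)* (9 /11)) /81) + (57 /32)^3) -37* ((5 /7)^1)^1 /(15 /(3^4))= -2791625841276924053 /9546045524133552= -292.44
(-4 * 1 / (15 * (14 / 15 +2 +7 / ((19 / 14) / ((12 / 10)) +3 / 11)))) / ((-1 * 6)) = 1297 / 231132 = 0.01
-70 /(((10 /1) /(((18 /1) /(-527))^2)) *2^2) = -567 /277729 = -0.00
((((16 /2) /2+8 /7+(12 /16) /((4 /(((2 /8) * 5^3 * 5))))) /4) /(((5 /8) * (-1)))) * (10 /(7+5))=-5143 /448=-11.48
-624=-624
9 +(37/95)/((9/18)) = 929/95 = 9.78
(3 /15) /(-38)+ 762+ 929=321289 /190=1690.99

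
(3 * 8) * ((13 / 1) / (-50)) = -156 / 25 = -6.24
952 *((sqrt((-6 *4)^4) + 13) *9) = 5046552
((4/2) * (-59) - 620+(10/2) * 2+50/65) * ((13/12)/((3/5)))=-23635/18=-1313.06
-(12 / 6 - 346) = 344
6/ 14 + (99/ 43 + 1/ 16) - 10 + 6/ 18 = -99305/ 14448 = -6.87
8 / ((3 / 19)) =152 / 3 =50.67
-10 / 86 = -5 / 43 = -0.12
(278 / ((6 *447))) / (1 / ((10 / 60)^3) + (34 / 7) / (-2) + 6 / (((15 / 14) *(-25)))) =121625 / 250336539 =0.00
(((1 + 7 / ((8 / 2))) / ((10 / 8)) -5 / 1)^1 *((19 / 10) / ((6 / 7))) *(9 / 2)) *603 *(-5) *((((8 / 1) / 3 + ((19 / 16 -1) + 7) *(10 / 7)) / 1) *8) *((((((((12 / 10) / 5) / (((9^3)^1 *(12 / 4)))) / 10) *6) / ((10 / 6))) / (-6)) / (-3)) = 19363603 / 1012500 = 19.12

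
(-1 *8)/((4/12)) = -24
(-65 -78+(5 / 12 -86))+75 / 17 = -45731 / 204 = -224.17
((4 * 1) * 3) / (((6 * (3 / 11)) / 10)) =73.33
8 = 8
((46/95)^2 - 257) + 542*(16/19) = 1801891/9025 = 199.66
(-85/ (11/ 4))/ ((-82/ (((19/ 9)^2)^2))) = 22154570/ 2959011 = 7.49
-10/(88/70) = -175/22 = -7.95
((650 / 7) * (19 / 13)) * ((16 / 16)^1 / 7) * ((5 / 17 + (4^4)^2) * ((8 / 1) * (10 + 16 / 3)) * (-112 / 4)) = -1557981212800 / 357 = -4364093033.05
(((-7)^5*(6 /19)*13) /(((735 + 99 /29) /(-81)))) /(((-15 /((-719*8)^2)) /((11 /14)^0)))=-5660216841045312 /339055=-16694096359.13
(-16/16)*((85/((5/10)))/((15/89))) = -3026/3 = -1008.67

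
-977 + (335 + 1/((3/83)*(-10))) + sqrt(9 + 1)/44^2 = -19343/30 + sqrt(10)/1936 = -644.77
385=385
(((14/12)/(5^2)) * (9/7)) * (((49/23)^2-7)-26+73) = 2.67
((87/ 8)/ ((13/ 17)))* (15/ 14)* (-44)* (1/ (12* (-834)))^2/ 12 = -27115/ 48611017728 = -0.00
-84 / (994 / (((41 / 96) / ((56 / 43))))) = -1763 / 63616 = -0.03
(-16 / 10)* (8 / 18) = -32 / 45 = -0.71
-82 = -82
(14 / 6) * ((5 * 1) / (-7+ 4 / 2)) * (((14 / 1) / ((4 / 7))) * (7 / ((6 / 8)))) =-4802 / 9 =-533.56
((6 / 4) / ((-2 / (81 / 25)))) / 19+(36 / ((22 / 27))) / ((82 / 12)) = 5430807 / 856900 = 6.34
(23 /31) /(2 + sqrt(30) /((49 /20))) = -55223 /37138 + 5635 * sqrt(30) /18569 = 0.18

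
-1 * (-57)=57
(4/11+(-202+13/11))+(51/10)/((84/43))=-609359/3080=-197.84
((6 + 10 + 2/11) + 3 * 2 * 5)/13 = 508/143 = 3.55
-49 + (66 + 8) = 25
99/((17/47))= 4653/17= 273.71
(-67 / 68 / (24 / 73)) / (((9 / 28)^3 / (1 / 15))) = -3355226 / 557685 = -6.02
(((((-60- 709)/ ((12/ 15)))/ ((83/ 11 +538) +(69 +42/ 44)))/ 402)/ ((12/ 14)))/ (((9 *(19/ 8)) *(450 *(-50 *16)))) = 5383/ 9139111416000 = 0.00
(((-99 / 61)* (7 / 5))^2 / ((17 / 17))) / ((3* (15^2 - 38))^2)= 0.00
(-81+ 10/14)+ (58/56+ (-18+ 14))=-83.25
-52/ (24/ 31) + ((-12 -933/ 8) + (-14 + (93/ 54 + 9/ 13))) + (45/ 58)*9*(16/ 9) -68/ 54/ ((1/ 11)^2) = -28284079/ 81432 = -347.33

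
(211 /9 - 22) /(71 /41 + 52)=533 /19827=0.03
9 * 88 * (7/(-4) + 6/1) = 3366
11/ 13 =0.85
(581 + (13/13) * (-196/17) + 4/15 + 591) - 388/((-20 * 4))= 1188899/1020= 1165.59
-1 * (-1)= 1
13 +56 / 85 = 1161 / 85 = 13.66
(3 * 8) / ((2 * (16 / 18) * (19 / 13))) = 351 / 38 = 9.24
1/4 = 0.25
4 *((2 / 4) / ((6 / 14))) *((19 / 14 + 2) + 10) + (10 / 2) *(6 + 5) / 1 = 352 / 3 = 117.33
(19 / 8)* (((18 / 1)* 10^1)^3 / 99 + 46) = 6160807 / 44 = 140018.34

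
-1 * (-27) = 27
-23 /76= -0.30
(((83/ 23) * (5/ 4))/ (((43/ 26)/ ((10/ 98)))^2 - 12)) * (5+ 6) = 19287125/ 97442927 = 0.20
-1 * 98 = -98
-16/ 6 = -8/ 3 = -2.67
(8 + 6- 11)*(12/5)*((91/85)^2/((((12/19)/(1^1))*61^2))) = 472017/134421125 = 0.00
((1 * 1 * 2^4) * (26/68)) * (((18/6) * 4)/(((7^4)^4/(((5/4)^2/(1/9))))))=17550/564959819683217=0.00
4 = 4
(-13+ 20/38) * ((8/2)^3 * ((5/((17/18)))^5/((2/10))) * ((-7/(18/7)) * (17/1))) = 1219086288000000/1586899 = 768219204.88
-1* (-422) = 422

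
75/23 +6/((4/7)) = 633/46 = 13.76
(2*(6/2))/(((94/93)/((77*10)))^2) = 7691988150/2209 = 3482113.24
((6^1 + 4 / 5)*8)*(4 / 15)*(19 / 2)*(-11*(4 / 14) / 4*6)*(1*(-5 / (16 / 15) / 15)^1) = 7106 / 35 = 203.03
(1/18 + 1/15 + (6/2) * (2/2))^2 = 78961/8100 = 9.75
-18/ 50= -9/ 25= -0.36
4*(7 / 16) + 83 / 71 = 829 / 284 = 2.92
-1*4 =-4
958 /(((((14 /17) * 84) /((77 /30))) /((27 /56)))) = 17.14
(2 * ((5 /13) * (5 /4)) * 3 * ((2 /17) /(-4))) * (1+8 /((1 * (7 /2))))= -0.28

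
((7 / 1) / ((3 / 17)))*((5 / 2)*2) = 595 / 3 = 198.33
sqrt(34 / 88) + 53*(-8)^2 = sqrt(187) / 22 + 3392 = 3392.62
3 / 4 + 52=211 / 4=52.75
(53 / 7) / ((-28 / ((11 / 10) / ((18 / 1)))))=-583 / 35280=-0.02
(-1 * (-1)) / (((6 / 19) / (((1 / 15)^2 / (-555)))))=-19 / 749250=-0.00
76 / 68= 19 / 17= 1.12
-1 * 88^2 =-7744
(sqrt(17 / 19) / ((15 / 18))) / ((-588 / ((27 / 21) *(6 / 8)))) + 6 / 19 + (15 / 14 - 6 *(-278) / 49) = 65967 / 1862 - 27 *sqrt(323) / 260680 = 35.43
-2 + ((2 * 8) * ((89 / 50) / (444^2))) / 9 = -11088811 / 5544450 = -2.00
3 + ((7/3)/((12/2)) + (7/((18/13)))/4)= 335/72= 4.65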